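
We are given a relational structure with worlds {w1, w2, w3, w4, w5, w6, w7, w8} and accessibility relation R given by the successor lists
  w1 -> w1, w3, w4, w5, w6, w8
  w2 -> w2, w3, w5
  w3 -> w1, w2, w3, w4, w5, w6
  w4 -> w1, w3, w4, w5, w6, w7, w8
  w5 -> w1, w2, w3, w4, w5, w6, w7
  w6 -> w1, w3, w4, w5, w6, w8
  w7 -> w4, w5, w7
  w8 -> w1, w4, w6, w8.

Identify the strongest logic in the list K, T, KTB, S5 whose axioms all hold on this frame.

Reflexive (axiom T): yes — every world is R-related to itself.
Symmetric (axiom B): yes — every pair in R has its reverse in R.
Euclidean (axiom 5): no — w1 R w3 and w1 R w8, but not w3 R w8.
So F validates K, T, KTB; S5 would additionally require R to be Euclidean. The strongest is KTB.

KTB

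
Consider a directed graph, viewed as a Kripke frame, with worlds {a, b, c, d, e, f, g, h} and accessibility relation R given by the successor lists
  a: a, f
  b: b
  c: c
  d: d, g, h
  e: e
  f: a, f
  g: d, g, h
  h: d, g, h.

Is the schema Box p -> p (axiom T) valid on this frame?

Axiom T corresponds to the accessibility relation being reflexive.
Reflexive: yes — every world is R-related to itself.

Yes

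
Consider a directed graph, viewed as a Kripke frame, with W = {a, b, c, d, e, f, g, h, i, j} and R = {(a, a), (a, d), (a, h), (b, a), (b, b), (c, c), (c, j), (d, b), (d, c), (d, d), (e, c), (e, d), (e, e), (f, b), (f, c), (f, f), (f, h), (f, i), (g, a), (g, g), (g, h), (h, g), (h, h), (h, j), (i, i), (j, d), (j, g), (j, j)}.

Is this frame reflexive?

Reflexive: yes — every world is R-related to itself.

Yes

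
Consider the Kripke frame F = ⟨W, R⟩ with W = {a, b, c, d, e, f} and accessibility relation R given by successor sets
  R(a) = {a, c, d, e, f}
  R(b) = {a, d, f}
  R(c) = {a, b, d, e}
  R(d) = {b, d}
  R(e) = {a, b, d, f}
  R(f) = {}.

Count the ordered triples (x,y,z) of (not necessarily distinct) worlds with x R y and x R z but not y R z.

Enumerating: (a,c,c), (a,c,f), (a,d,a), (a,d,c), (a,d,e), (a,d,f), (a,e,c), (a,e,e), (a,f,a), (a,f,c), (a,f,d), (a,f,e), … and 21 more.
Total: 33.

33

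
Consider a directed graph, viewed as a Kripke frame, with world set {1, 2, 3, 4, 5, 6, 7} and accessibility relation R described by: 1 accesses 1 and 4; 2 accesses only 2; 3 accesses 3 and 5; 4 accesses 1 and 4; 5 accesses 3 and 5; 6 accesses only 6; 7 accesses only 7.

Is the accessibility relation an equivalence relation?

Reflexive: yes — every world is R-related to itself.
Symmetric: yes — every pair in R has its reverse in R.
Transitive: yes — every two-step R-path is closed by a direct edge.
So R is an equivalence relation.

Yes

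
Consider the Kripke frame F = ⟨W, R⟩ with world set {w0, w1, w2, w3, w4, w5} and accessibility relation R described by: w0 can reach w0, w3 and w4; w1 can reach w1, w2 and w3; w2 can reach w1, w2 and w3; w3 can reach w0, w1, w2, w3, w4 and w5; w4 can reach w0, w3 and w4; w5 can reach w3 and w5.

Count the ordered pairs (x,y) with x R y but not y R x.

0

R is symmetric; there are no such tuples.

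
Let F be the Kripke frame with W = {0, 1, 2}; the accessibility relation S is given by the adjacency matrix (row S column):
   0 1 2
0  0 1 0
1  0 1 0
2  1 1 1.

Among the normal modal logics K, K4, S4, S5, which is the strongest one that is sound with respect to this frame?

Transitive (axiom 4): yes — every two-step S-path is closed by a direct edge.
Reflexive (axiom T): no — 0 is not related to itself.
Euclidean (axiom 5): no — 2 S 1 and 2 S 0, but not 1 S 0.
So F validates K, K4; S4 would additionally require S to be reflexive. The strongest is K4.

K4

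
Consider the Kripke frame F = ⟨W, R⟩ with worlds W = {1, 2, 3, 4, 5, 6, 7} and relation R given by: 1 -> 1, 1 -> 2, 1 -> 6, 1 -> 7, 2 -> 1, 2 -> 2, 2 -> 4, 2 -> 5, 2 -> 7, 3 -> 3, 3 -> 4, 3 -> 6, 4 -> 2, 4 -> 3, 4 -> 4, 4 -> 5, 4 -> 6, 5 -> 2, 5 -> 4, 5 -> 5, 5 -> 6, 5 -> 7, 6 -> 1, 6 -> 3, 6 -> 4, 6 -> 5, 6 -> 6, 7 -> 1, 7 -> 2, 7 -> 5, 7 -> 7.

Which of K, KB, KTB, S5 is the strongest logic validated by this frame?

KTB

Symmetric (axiom B): yes — every pair in R has its reverse in R.
Reflexive (axiom T): yes — every world is R-related to itself.
Euclidean (axiom 5): no — 1 R 2 and 1 R 6, but not 2 R 6.
So F validates K, KB, KTB; S5 would additionally require R to be Euclidean. The strongest is KTB.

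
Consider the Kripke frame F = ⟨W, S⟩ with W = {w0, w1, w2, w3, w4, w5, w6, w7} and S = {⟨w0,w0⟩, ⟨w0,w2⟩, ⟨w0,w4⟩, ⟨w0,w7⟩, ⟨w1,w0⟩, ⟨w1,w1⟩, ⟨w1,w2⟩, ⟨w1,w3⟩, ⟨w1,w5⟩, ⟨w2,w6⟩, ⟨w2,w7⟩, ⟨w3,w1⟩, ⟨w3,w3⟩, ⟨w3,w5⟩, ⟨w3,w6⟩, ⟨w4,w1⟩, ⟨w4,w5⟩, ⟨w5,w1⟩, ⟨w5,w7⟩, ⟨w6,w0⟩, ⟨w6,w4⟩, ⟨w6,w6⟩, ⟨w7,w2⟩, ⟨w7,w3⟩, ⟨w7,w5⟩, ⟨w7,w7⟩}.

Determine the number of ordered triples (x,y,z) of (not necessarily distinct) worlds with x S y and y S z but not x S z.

Enumerating: (w0,w2,w6), (w0,w4,w1), (w0,w4,w5), (w0,w7,w3), (w0,w7,w5), (w1,w0,w4), (w1,w0,w7), (w1,w2,w6), (w1,w2,w7), (w1,w3,w6), (w1,w5,w7), (w2,w6,w0), … and 28 more.
Total: 40.

40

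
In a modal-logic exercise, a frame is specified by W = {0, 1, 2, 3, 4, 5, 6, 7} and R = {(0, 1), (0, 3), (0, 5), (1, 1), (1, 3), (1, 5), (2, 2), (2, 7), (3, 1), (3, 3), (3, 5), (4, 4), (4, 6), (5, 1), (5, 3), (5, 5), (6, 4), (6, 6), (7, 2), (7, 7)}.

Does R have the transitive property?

Transitive: yes — every two-step R-path is closed by a direct edge.

Yes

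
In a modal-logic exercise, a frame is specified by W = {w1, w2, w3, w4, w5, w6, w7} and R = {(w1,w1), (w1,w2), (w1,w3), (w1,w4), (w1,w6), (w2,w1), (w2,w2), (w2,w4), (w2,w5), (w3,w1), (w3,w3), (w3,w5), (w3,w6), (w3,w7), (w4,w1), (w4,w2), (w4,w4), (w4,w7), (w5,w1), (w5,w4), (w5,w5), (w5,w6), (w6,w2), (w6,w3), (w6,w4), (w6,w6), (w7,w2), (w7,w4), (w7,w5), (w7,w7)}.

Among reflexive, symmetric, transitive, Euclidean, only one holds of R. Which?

reflexive

Reflexive: yes — every world is R-related to itself.
Symmetric: no — w1 R w6 but not w6 R w1.
Transitive: no — w1 R w2 and w2 R w5, but not w1 R w5.
Euclidean: no — w1 R w2 and w1 R w3, but not w2 R w3.
Only reflexive holds.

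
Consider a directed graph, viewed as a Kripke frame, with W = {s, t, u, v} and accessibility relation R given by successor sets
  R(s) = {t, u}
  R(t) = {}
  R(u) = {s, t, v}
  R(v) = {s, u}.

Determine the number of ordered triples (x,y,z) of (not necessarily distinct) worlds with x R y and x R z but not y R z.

Enumerating: (s,t,t), (s,t,u), (s,u,u), (u,s,s), (u,s,v), (u,t,s), (u,t,t), (u,t,v), (u,v,t), (u,v,v), (v,s,s), (v,u,u).

12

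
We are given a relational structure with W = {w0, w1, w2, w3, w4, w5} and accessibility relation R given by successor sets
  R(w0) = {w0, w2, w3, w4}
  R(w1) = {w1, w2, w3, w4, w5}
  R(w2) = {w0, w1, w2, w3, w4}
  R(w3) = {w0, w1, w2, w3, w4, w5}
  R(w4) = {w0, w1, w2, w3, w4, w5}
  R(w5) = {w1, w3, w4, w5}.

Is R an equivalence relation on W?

Reflexive: yes — every world is R-related to itself.
Symmetric: yes — every pair in R has its reverse in R.
Transitive: no — w0 R w2 and w2 R w1, but not w0 R w1.
So R is not an equivalence relation.

No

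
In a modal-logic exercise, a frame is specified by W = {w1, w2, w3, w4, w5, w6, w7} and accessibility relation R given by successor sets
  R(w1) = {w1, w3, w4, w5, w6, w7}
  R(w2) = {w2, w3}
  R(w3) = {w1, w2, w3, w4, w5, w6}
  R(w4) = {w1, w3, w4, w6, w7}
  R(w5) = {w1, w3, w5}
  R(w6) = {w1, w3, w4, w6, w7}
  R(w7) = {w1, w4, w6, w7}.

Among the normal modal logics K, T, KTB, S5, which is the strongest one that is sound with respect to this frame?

Reflexive (axiom T): yes — every world is R-related to itself.
Symmetric (axiom B): yes — every pair in R has its reverse in R.
Euclidean (axiom 5): no — w1 R w3 and w1 R w7, but not w3 R w7.
So F validates K, T, KTB; S5 would additionally require R to be Euclidean. The strongest is KTB.

KTB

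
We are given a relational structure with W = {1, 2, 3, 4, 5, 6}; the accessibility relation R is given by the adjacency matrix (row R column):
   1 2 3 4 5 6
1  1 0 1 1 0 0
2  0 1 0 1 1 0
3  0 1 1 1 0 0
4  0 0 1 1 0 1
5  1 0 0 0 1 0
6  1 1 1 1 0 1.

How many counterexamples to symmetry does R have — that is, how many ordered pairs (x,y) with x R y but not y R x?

Enumerating: (1,3), (1,4), (2,4), (2,5), (3,2), (5,1), (6,1), (6,2), (6,3).

9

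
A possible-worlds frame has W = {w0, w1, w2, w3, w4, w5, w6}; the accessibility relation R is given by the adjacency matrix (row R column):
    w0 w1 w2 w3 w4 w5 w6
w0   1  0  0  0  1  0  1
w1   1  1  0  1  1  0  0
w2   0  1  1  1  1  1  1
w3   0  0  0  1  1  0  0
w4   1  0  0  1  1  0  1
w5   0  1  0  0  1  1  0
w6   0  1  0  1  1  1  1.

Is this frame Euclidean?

No

Euclidean: no — w1 R w0 and w1 R w3, but not w0 R w3.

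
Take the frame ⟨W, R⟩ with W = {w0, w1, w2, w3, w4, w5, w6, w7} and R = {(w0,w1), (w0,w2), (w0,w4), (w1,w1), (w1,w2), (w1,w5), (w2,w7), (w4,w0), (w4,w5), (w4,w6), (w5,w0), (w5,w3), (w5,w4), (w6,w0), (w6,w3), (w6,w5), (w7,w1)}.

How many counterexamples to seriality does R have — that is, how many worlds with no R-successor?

Enumerating: w3.

1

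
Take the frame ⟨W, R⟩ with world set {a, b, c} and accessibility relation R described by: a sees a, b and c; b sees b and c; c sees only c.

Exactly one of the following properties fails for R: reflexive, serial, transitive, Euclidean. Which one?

Euclidean

Reflexive: yes — every world is R-related to itself.
Serial: yes — every world has a successor (e.g. a R a).
Transitive: yes — every two-step R-path is closed by a direct edge.
Euclidean: no — a R c and a R b, but not c R b.
Only Euclidean fails.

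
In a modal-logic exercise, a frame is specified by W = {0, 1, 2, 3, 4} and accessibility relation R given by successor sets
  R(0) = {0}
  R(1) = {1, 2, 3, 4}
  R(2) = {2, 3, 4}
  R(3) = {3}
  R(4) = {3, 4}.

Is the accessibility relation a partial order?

Reflexive: yes — every world is R-related to itself.
Transitive: yes — every two-step R-path is closed by a direct edge.
Antisymmetric: yes — no distinct pair is related both ways.
So R is a partial order.

Yes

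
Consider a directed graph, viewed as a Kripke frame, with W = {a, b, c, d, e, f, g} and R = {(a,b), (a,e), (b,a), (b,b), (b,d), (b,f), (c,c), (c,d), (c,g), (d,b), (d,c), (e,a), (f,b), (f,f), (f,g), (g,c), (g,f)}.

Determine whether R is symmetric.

Symmetric: yes — every pair in R has its reverse in R.

Yes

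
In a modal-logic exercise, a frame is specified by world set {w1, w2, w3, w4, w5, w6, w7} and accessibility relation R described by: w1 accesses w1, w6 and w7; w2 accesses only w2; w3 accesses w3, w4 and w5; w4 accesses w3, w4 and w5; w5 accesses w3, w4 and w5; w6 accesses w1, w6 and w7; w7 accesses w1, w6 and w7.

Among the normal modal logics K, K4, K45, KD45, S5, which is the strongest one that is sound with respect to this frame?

S5

Transitive (axiom 4): yes — every two-step R-path is closed by a direct edge.
Euclidean (axiom 5): yes — any two successors of a common world are R-related.
Serial (axiom D): yes — every world has a successor (e.g. w1 R w1).
Reflexive (axiom T): yes — every world is R-related to itself.
So F validates K, K4, K45, KD45, S5. The strongest is S5.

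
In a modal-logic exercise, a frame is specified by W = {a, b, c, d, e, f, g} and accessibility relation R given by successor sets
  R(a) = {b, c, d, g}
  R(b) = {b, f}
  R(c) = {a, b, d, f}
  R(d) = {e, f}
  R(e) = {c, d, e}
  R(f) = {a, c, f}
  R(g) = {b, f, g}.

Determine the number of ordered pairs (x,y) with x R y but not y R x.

Enumerating: (a,b), (a,d), (a,g), (b,f), (c,b), (c,d), (d,f), (e,c), (f,a), (g,b), (g,f).

11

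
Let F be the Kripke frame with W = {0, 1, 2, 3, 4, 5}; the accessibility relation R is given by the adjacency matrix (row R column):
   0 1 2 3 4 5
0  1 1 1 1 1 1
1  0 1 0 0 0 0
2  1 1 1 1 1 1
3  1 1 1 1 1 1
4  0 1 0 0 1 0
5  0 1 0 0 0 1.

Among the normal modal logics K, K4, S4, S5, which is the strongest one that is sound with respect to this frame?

Transitive (axiom 4): yes — every two-step R-path is closed by a direct edge.
Reflexive (axiom T): yes — every world is R-related to itself.
Euclidean (axiom 5): no — 0 R 1 and 0 R 2, but not 1 R 2.
So F validates K, K4, S4; S5 would additionally require R to be Euclidean. The strongest is S4.

S4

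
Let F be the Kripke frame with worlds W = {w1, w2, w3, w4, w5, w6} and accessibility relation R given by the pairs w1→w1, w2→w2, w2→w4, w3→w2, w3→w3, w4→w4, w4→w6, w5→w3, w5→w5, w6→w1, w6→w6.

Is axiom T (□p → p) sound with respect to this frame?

The schema T characterises exactly the reflexive frames.
Reflexive: yes — every world is R-related to itself.

Yes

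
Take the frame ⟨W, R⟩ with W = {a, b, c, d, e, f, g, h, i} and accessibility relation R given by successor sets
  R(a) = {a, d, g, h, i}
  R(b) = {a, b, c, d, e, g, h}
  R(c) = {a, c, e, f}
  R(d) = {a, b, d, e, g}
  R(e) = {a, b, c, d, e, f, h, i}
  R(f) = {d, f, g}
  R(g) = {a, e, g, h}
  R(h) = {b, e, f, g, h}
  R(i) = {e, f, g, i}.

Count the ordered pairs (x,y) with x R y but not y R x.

Enumerating: (a,h), (a,i), (b,a), (b,c), (b,g), (c,a), (c,f), (d,g), (e,a), (e,f), (f,d), (f,g), (g,e), (h,f), (i,f), (i,g).

16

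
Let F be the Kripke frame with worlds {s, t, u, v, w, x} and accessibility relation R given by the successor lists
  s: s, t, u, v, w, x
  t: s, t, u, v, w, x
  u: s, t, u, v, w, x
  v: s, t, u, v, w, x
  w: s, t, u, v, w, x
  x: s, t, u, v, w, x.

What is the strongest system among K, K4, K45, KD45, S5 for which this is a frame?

Transitive (axiom 4): yes — every two-step R-path is closed by a direct edge.
Euclidean (axiom 5): yes — any two successors of a common world are R-related.
Serial (axiom D): yes — every world has a successor (e.g. s R s).
Reflexive (axiom T): yes — every world is R-related to itself.
So F validates K, K4, K45, KD45, S5. The strongest is S5.

S5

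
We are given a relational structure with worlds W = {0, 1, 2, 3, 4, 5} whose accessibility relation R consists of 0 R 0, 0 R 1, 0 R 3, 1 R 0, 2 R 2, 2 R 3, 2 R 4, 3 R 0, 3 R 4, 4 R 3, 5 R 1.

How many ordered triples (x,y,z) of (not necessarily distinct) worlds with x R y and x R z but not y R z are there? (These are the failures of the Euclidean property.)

13

Enumerating: (0,1,1), (0,1,3), (0,3,1), (0,3,3), (2,3,2), (2,3,3), (2,4,2), (2,4,4), (3,0,4), (3,4,0), (3,4,4), (4,3,3), (5,1,1).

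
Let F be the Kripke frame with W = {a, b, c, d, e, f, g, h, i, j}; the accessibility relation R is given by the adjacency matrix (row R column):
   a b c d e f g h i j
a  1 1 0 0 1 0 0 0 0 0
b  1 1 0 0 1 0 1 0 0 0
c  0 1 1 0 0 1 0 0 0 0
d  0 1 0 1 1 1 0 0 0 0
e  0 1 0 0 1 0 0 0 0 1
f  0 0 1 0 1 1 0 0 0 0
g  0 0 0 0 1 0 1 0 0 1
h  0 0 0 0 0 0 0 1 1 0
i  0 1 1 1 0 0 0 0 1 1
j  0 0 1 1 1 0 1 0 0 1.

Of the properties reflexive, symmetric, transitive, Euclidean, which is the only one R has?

Reflexive: yes — every world is R-related to itself.
Symmetric: no — a R e but not e R a.
Transitive: no — a R b and b R g, but not a R g.
Euclidean: no — b R a and b R g, but not a R g.
Only reflexive holds.

reflexive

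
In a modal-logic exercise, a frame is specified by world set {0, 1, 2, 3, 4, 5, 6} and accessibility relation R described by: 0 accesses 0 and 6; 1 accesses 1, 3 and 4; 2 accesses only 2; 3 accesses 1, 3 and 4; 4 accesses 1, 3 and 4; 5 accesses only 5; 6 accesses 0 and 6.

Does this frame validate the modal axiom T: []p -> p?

By correspondence theory, T is valid on a frame iff R is reflexive.
Reflexive: yes — every world is R-related to itself.

Yes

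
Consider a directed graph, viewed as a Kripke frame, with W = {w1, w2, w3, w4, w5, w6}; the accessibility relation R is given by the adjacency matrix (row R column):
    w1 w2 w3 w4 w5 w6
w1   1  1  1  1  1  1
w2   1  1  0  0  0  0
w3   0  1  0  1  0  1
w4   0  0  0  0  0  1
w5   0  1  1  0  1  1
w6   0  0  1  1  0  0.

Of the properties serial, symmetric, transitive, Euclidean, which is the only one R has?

serial

Serial: yes — every world has a successor (e.g. w1 R w1).
Symmetric: no — w1 R w3 but not w3 R w1.
Transitive: no — w2 R w1 and w1 R w3, but not w2 R w3.
Euclidean: no — w1 R w2 and w1 R w3, but not w2 R w3.
Only serial holds.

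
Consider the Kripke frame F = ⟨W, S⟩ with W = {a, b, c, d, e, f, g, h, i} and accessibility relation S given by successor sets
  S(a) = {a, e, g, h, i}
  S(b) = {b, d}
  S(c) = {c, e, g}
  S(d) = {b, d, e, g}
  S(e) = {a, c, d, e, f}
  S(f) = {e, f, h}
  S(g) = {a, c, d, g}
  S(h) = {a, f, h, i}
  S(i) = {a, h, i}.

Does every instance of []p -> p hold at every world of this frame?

Yes

The schema T characterises exactly the reflexive frames.
Reflexive: yes — every world is S-related to itself.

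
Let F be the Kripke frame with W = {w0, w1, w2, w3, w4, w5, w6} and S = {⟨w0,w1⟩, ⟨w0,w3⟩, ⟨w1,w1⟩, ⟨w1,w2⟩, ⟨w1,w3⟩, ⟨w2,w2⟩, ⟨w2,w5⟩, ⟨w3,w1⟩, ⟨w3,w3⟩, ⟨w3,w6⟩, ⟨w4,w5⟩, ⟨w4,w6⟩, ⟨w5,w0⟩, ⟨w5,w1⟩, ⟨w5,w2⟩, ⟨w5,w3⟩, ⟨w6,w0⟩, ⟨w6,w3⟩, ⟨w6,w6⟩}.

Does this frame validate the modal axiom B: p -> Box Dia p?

No

By correspondence theory, B is valid on a frame iff S is symmetric.
Symmetric: no — w0 S w1 but not w1 S w0.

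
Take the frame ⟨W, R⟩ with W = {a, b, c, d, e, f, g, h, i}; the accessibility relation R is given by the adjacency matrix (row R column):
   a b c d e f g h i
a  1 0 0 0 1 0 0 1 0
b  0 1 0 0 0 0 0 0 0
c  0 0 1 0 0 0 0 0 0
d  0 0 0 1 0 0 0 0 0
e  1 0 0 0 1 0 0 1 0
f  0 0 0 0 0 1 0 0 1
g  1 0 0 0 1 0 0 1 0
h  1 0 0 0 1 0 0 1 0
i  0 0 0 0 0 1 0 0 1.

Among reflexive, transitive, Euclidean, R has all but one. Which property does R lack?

Reflexive: no — g is not related to itself.
Transitive: yes — every two-step R-path is closed by a direct edge.
Euclidean: yes — any two successors of a common world are R-related.
Only reflexive fails.

reflexive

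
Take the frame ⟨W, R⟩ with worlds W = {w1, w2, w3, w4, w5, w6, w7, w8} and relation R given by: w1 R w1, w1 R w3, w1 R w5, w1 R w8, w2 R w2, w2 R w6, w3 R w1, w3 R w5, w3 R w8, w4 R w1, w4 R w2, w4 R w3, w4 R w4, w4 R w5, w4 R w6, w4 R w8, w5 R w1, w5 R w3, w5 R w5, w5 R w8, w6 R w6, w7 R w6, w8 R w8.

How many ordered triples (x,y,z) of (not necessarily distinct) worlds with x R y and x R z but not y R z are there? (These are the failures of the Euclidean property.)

Enumerating: (w1,w3,w3), (w1,w8,w1), (w1,w8,w3), (w1,w8,w5), (w2,w6,w2), (w3,w8,w1), (w3,w8,w5), (w4,w1,w2), (w4,w1,w4), (w4,w1,w6), (w4,w2,w1), (w4,w2,w3), … and 26 more.
Total: 38.

38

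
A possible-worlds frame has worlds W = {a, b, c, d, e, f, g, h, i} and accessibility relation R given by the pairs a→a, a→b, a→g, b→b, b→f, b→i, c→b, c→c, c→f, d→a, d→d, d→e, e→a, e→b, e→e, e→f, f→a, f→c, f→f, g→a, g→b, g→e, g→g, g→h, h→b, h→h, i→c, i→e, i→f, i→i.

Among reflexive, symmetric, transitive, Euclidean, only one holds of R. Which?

Reflexive: yes — every world is R-related to itself.
Symmetric: no — a R b but not b R a.
Transitive: no — a R b and b R f, but not a R f.
Euclidean: no — a R b and a R g, but not b R g.
Only reflexive holds.

reflexive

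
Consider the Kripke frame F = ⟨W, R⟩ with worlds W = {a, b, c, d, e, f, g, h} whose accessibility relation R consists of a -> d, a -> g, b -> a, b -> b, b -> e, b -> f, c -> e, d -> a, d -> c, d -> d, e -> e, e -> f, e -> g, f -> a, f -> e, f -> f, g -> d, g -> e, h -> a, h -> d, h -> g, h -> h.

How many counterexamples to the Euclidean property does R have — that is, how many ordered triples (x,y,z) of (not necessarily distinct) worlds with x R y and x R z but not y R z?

Enumerating: (a,d,g), (a,g,g), (b,a,a), (b,a,b), (b,a,e), (b,a,f), (b,e,a), (b,e,b), (b,f,b), (d,a,a), (d,a,c), (d,c,a), … and 18 more.
Total: 30.

30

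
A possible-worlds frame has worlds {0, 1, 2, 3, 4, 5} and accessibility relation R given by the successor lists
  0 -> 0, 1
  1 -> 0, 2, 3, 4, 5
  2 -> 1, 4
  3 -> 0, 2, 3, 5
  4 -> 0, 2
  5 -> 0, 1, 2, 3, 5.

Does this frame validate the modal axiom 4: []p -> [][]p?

By correspondence theory, 4 is valid on a frame iff R is transitive.
Transitive: no — 0 R 1 and 1 R 2, but not 0 R 2.

No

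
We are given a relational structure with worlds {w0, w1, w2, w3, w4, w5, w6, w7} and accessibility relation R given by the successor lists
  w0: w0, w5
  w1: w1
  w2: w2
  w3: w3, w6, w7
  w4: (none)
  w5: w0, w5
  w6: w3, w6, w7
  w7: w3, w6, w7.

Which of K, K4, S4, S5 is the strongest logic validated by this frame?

Transitive (axiom 4): yes — every two-step R-path is closed by a direct edge.
Reflexive (axiom T): no — w4 is not related to itself.
Euclidean (axiom 5): yes — any two successors of a common world are R-related.
So F validates K, K4; S4 would additionally require R to be reflexive. The strongest is K4.

K4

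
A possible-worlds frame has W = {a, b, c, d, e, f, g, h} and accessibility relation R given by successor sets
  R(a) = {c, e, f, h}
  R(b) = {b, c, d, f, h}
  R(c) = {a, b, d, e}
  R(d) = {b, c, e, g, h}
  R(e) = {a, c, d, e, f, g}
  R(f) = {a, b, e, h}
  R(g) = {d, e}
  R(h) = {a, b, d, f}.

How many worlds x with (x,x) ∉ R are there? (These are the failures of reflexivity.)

Enumerating: a, c, d, f, g, h.

6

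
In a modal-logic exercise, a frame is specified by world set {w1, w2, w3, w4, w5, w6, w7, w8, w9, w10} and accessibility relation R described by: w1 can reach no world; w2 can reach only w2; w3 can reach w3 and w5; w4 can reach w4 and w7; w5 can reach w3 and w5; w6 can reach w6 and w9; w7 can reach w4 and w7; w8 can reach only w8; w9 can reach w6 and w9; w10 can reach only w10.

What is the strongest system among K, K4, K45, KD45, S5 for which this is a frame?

K45

Transitive (axiom 4): yes — every two-step R-path is closed by a direct edge.
Euclidean (axiom 5): yes — any two successors of a common world are R-related.
Serial (axiom D): no — w1 has no R-successor.
Reflexive (axiom T): no — w1 is not related to itself.
So F validates K, K4, K45; KD45 would additionally require R to be serial. The strongest is K45.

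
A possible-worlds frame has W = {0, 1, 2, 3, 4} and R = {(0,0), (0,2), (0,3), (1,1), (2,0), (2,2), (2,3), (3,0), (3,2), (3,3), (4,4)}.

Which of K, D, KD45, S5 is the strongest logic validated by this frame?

S5

Serial (axiom D): yes — every world has a successor (e.g. 0 R 0).
Euclidean (axiom 5): yes — any two successors of a common world are R-related.
Transitive (axiom 4): yes — every two-step R-path is closed by a direct edge.
Reflexive (axiom T): yes — every world is R-related to itself.
So F validates K, D, KD45, S5. The strongest is S5.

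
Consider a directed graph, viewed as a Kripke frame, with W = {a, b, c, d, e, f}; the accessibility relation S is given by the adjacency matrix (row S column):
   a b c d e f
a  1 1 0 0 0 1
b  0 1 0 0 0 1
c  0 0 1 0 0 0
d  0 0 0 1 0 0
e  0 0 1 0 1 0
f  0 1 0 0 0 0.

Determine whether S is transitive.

No

Transitive: no — f S b and b S f, but not f S f.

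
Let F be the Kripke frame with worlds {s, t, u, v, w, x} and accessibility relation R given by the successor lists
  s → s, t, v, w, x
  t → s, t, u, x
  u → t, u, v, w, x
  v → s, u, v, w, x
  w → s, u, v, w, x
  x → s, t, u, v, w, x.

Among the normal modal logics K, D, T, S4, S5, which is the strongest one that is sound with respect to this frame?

Serial (axiom D): yes — every world has a successor (e.g. s R s).
Reflexive (axiom T): yes — every world is R-related to itself.
Transitive (axiom 4): no — s R t and t R u, but not s R u.
Euclidean (axiom 5): no — s R t and s R v, but not t R v.
So F validates K, D, T; S4 would additionally require R to be transitive. The strongest is T.

T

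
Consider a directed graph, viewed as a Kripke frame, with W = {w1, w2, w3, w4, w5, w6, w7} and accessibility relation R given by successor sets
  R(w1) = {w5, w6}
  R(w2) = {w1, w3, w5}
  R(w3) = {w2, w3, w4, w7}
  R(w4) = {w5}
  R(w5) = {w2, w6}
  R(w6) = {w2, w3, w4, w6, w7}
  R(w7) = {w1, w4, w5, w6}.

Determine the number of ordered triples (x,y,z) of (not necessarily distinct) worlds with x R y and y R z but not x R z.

34

Enumerating: (w1,w5,w2), (w1,w6,w2), (w1,w6,w3), (w1,w6,w4), (w1,w6,w7), (w2,w1,w6), (w2,w3,w2), (w2,w3,w4), (w2,w3,w7), (w2,w5,w2), (w2,w5,w6), (w3,w2,w1), … and 22 more.
Total: 34.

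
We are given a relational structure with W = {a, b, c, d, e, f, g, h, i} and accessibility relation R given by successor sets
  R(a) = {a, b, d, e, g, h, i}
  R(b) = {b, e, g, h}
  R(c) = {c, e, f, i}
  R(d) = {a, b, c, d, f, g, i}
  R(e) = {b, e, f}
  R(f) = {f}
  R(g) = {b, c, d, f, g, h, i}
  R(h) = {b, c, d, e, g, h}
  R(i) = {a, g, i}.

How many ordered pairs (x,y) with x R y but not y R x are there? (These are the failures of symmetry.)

Enumerating: (a,b), (a,e), (a,g), (a,h), (c,e), (c,f), (c,i), (d,b), (d,c), (d,f), (d,i), (e,f), (g,c), (g,f), (h,c), (h,d), (h,e).

17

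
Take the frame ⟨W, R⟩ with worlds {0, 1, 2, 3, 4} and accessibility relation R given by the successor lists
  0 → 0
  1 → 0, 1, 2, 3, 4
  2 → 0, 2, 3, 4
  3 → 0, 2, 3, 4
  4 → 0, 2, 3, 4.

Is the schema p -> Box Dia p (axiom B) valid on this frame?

No

By correspondence theory, B is valid on a frame iff R is symmetric.
Symmetric: no — 1 R 0 but not 0 R 1.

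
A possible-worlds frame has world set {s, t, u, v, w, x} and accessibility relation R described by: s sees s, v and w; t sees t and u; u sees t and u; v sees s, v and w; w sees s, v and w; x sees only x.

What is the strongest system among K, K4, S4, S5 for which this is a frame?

S5

Transitive (axiom 4): yes — every two-step R-path is closed by a direct edge.
Reflexive (axiom T): yes — every world is R-related to itself.
Euclidean (axiom 5): yes — any two successors of a common world are R-related.
So F validates K, K4, S4, S5. The strongest is S5.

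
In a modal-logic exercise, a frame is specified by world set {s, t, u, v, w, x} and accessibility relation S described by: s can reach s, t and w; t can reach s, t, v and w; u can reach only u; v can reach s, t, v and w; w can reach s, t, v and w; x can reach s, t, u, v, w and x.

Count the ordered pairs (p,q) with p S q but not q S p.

6

Enumerating: (v,s), (x,s), (x,t), (x,u), (x,v), (x,w).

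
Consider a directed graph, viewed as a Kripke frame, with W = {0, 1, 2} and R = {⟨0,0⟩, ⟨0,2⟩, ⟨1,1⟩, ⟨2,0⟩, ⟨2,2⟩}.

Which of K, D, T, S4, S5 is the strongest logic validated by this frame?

Serial (axiom D): yes — every world has a successor (e.g. 0 R 0).
Reflexive (axiom T): yes — every world is R-related to itself.
Transitive (axiom 4): yes — every two-step R-path is closed by a direct edge.
Euclidean (axiom 5): yes — any two successors of a common world are R-related.
So F validates K, D, T, S4, S5. The strongest is S5.

S5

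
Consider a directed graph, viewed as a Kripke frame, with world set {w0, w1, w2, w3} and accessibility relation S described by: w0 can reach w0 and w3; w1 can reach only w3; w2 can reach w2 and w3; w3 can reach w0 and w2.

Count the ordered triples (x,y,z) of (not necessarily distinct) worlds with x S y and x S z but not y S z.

Enumerating: (w0,w3,w3), (w1,w3,w3), (w2,w3,w3), (w3,w0,w2), (w3,w2,w0).

5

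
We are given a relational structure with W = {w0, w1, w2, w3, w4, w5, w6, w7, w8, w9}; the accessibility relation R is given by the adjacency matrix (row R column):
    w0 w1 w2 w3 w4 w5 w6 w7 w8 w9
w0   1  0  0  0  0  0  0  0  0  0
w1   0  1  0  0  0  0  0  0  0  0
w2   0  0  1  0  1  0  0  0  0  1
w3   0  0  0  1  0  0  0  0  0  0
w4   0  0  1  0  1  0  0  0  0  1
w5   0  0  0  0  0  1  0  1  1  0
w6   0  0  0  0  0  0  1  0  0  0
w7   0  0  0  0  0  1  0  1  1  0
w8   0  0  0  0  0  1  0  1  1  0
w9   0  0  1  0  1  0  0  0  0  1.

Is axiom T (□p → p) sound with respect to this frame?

Yes

By correspondence theory, T is valid on a frame iff R is reflexive.
Reflexive: yes — every world is R-related to itself.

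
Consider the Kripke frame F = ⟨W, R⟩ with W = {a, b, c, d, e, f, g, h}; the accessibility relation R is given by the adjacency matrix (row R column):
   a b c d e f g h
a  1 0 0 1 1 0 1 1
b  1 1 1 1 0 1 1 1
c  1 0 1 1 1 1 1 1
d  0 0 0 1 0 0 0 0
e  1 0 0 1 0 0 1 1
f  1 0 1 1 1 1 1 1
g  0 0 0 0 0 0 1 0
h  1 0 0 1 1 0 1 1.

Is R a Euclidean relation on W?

No

Euclidean: no — a R d and a R e, but not d R e.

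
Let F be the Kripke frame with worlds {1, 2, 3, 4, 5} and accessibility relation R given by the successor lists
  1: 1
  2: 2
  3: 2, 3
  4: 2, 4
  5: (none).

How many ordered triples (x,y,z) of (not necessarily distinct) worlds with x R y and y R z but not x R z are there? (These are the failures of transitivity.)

R is transitive; there are no such tuples.

0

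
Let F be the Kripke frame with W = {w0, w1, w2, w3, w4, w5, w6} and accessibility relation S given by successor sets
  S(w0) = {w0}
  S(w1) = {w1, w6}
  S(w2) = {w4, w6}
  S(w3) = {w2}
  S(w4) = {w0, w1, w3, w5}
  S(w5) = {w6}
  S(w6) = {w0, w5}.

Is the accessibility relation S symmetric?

No

Symmetric: no — w1 S w6 but not w6 S w1.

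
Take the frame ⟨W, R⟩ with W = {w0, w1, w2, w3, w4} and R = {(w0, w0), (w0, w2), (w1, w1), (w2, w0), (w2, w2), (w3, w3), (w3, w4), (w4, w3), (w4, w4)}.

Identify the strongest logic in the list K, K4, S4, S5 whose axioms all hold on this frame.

Transitive (axiom 4): yes — every two-step R-path is closed by a direct edge.
Reflexive (axiom T): yes — every world is R-related to itself.
Euclidean (axiom 5): yes — any two successors of a common world are R-related.
So F validates K, K4, S4, S5. The strongest is S5.

S5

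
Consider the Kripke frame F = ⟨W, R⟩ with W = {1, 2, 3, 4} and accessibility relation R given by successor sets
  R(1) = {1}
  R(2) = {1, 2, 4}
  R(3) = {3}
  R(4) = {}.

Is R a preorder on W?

No

Reflexive: no — 4 is not related to itself.
Transitive: yes — every two-step R-path is closed by a direct edge.
So R is not a preorder.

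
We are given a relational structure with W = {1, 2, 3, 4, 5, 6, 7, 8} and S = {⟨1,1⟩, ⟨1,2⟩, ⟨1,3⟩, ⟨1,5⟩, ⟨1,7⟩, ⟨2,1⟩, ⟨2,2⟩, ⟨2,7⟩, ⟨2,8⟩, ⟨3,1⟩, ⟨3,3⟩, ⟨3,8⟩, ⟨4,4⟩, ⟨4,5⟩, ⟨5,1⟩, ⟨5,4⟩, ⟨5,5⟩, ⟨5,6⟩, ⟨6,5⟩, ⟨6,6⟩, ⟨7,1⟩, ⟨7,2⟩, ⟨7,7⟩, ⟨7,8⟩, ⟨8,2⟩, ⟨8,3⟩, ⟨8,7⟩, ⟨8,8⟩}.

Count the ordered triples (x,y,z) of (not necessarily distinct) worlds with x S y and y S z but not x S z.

Enumerating: (1,2,8), (1,3,8), (1,5,4), (1,5,6), (1,7,8), (2,1,3), (2,1,5), (2,8,3), (3,1,2), (3,1,5), (3,1,7), (3,8,2), … and 14 more.
Total: 26.

26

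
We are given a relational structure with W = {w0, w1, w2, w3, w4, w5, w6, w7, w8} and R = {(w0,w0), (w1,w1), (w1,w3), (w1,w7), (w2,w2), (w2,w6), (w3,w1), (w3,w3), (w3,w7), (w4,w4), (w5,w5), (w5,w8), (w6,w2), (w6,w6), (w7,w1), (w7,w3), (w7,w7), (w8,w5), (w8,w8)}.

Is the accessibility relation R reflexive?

Reflexive: yes — every world is R-related to itself.

Yes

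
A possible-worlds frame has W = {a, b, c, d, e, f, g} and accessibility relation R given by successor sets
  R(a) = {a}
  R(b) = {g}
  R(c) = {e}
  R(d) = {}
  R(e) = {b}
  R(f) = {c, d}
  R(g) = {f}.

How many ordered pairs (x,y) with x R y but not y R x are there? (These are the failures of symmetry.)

Enumerating: (b,g), (c,e), (e,b), (f,c), (f,d), (g,f).

6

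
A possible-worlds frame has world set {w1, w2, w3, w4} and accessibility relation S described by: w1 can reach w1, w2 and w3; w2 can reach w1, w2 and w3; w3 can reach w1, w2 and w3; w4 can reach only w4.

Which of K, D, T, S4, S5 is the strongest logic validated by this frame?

S5

Serial (axiom D): yes — every world has a successor (e.g. w1 S w1).
Reflexive (axiom T): yes — every world is S-related to itself.
Transitive (axiom 4): yes — every two-step S-path is closed by a direct edge.
Euclidean (axiom 5): yes — any two successors of a common world are S-related.
So F validates K, D, T, S4, S5. The strongest is S5.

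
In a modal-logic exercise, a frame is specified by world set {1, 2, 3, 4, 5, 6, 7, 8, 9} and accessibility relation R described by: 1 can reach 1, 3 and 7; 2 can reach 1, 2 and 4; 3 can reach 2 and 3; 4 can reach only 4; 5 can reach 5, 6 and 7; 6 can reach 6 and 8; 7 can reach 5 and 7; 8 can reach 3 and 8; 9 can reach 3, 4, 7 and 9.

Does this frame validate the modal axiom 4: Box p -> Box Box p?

No

Axiom 4 corresponds to the accessibility relation being transitive.
Transitive: no — 1 R 3 and 3 R 2, but not 1 R 2.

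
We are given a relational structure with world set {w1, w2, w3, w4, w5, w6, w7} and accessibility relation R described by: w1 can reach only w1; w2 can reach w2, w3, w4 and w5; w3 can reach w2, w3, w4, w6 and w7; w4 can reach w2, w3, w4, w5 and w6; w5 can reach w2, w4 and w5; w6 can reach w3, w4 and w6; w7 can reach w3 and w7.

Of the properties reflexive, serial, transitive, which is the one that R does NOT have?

Reflexive: yes — every world is R-related to itself.
Serial: yes — every world has a successor (e.g. w1 R w1).
Transitive: no — w2 R w3 and w3 R w6, but not w2 R w6.
Only transitive fails.

transitive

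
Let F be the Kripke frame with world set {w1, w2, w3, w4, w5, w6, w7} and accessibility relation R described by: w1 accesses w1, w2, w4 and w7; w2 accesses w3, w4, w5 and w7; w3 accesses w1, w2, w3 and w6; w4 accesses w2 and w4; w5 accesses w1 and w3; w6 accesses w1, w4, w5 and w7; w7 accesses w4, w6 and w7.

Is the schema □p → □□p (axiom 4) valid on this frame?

Axiom 4 corresponds to the accessibility relation being transitive.
Transitive: no — w1 R w2 and w2 R w3, but not w1 R w3.

No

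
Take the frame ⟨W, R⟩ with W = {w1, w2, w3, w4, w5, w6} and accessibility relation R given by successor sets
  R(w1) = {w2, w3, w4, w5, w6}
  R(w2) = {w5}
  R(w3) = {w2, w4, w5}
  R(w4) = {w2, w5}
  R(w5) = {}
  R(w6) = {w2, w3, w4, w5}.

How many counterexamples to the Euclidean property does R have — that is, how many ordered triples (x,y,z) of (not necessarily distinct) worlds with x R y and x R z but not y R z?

35

Enumerating: (w1,w2,w2), (w1,w2,w3), (w1,w2,w4), (w1,w2,w6), (w1,w3,w3), (w1,w3,w6), (w1,w4,w3), (w1,w4,w4), (w1,w4,w6), (w1,w5,w2), (w1,w5,w3), (w1,w5,w4), … and 23 more.
Total: 35.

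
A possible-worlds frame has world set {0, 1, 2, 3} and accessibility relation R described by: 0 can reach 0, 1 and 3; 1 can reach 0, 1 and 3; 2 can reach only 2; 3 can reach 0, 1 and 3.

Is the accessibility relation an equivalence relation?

Reflexive: yes — every world is R-related to itself.
Symmetric: yes — every pair in R has its reverse in R.
Transitive: yes — every two-step R-path is closed by a direct edge.
So R is an equivalence relation.

Yes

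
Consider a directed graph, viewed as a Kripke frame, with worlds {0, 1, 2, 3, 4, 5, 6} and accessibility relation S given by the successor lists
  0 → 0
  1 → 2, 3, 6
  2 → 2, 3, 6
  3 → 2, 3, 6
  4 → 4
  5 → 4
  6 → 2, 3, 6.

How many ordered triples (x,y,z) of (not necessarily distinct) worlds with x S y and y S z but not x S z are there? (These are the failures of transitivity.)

S is transitive; there are no such tuples.

0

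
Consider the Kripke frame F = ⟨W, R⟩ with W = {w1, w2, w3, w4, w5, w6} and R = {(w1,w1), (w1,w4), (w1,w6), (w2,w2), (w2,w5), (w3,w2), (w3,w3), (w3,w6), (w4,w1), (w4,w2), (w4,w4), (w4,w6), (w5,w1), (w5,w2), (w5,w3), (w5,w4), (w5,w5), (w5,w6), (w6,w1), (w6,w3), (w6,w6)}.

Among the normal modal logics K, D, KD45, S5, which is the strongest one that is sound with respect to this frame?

Serial (axiom D): yes — every world has a successor (e.g. w1 R w1).
Euclidean (axiom 5): no — w1 R w6 and w1 R w4, but not w6 R w4.
Transitive (axiom 4): no — w1 R w4 and w4 R w2, but not w1 R w2.
Reflexive (axiom T): yes — every world is R-related to itself.
So F validates K, D; KD45 would additionally require R to be Euclidean and transitive. The strongest is D.

D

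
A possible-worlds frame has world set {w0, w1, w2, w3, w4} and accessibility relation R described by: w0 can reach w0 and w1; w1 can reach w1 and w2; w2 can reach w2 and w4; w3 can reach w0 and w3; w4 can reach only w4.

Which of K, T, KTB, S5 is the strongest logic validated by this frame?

T

Reflexive (axiom T): yes — every world is R-related to itself.
Symmetric (axiom B): no — w0 R w1 but not w1 R w0.
Euclidean (axiom 5): no — w0 R w1 and w0 R w0, but not w1 R w0.
So F validates K, T; KTB would additionally require R to be symmetric. The strongest is T.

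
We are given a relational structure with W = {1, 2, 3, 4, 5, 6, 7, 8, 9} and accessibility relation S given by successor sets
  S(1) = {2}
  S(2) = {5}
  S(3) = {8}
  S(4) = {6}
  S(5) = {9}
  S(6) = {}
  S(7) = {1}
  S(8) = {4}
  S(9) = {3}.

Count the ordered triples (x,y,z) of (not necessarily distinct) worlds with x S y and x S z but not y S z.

8

Enumerating: (1,2,2), (2,5,5), (3,8,8), (4,6,6), (5,9,9), (7,1,1), (8,4,4), (9,3,3).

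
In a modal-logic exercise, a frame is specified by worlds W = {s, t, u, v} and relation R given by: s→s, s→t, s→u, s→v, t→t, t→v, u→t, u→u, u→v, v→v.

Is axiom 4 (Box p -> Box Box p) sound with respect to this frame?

Yes

The schema 4 characterises exactly the transitive frames.
Transitive: yes — every two-step R-path is closed by a direct edge.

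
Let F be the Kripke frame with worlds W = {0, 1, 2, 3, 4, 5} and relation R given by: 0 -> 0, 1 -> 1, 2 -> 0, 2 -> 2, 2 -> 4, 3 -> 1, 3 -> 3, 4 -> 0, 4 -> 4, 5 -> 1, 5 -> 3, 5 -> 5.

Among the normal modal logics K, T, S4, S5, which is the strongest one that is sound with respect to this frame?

Reflexive (axiom T): yes — every world is R-related to itself.
Transitive (axiom 4): yes — every two-step R-path is closed by a direct edge.
Euclidean (axiom 5): no — 2 R 0 and 2 R 4, but not 0 R 4.
So F validates K, T, S4; S5 would additionally require R to be Euclidean. The strongest is S4.

S4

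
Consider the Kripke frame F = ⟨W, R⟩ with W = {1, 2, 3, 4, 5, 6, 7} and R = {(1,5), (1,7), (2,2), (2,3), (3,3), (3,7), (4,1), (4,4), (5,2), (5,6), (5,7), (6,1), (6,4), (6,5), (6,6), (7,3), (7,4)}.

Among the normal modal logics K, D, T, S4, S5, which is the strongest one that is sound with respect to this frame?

Serial (axiom D): yes — every world has a successor (e.g. 1 R 5).
Reflexive (axiom T): no — 1 is not related to itself.
Transitive (axiom 4): no — 1 R 5 and 5 R 2, but not 1 R 2.
Euclidean (axiom 5): no — 1 R 7 and 1 R 5, but not 7 R 5.
So F validates K, D; T would additionally require R to be reflexive. The strongest is D.

D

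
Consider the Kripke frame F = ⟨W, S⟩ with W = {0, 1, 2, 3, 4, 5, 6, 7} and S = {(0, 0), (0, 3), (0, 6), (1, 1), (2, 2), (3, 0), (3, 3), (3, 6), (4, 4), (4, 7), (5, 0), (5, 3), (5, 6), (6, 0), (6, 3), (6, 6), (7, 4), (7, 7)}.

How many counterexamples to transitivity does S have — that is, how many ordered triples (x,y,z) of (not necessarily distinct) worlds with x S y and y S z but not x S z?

S is transitive; there are no such tuples.

0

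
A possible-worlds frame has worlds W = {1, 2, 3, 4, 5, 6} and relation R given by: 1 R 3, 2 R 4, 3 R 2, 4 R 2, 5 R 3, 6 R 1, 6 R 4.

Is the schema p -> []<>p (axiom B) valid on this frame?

No

Axiom B corresponds to the accessibility relation being symmetric.
Symmetric: no — 1 R 3 but not 3 R 1.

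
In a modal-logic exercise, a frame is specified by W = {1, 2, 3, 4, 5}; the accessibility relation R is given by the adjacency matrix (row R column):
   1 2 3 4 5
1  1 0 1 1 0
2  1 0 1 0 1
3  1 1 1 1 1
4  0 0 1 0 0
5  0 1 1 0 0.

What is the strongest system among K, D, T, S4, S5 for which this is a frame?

Serial (axiom D): yes — every world has a successor (e.g. 1 R 1).
Reflexive (axiom T): no — 2 is not related to itself.
Transitive (axiom 4): no — 1 R 3 and 3 R 2, but not 1 R 2.
Euclidean (axiom 5): no — 2 R 1 and 2 R 5, but not 1 R 5.
So F validates K, D; T would additionally require R to be reflexive. The strongest is D.

D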